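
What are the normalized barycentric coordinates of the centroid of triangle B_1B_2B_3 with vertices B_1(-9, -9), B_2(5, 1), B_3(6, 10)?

(1/3, 1/3, 1/3)

The centroid is the average of the vertices, so each weight is 1/3.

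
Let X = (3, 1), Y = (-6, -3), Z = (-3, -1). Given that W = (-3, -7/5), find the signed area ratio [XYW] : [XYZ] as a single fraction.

2/5

[XYZ] = ½·(3·(-3−(-1)) + (-6)·(-1−1) + (-3)·(1−(-3))) = ½·(-6 + 12 − 12) = -3.
[XYW] = ½·(3·(-3−(-7/5)) + (-6)·(-7/5−1) + (-3)·(1−(-3))) = ½·(-24/5 + 72/5 − 12) = -6/5, so the ratio is (-6/5)/(-3) = 2/5.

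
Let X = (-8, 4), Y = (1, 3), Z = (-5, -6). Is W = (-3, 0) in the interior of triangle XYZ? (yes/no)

yes

Barycentric coordinates of W: (6/29, 38/87, 31/87).
The three coordinates are positive, positive, positive; a point is interior exactly when all three are positive.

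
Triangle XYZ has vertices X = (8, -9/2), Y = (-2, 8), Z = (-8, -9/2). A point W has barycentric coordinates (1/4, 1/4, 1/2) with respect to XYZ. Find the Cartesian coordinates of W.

(-5/2, -11/8)

W = (1/4)·X + (1/4)·Y + (1/2)·Z.
x-coordinate: (1/4)·8 + (1/4)·(-2) + (1/2)·(-8) = -5/2.
y-coordinate: (1/4)·(-9/2) + (1/4)·8 + (1/2)·(-9/2) = -11/8.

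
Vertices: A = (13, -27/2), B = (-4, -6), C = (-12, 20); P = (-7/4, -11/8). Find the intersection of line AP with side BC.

Barycentric coordinates of P with respect to ABC: (1/4, 1/2, 1/4).
On side BC the A-coordinate is zero; dropping P's A-weight 1/4 and renormalizing the remaining 1/2 : 1/4 gives weights 2/3, 1/3 on B, C.
Q = (2/3)·(-4, -6) + (1/3)·(-12, 20) = (-20/3, 8/3).

(-20/3, 8/3)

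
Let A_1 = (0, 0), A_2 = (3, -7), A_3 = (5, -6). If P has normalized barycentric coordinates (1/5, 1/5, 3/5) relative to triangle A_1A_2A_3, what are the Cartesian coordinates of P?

P = (1/5)·A_1 + (1/5)·A_2 + (3/5)·A_3.
x-coordinate: (1/5)·0 + (1/5)·3 + (3/5)·5 = 18/5.
y-coordinate: (1/5)·0 + (1/5)·(-7) + (3/5)·(-6) = -5.

(18/5, -5)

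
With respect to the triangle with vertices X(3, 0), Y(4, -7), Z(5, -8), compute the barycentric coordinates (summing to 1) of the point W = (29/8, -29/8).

(1/2, 3/8, 1/8)

Signed area of the reference triangle: [XYZ] = ½·(3·(-7−(-8)) + 4·(-8−0) + 5·(0−(-7))) = ½·(3 − 32 + 35) = 3.
[WYZ] = ½·((29/8)·(-7−(-8)) + 4·(-8−(-29/8)) + 5·(-29/8−(-7))) = ½·(29/8 − 35/2 + 135/8) = 3/2, so the X-coordinate is (3/2)/3 = 1/2.
[XWZ] = ½·(3·(-29/8−(-8)) + (29/8)·(-8−0) + 5·(0−(-29/8))) = ½·(105/8 − 29 + 145/8) = 9/8, so the Y-coordinate is 3/8.
[XYW] = ½·(3·(-7−(-29/8)) + 4·(-29/8−0) + (29/8)·(0−(-7))) = ½·(-81/8 − 29/2 + 203/8) = 3/8, so the Z-coordinate is 1/8.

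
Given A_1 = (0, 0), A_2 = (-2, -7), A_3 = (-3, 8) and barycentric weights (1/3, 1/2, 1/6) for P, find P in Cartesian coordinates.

P = (1/3)·A_1 + (1/2)·A_2 + (1/6)·A_3.
x-coordinate: (1/3)·0 + (1/2)·(-2) + (1/6)·(-3) = -3/2.
y-coordinate: (1/3)·0 + (1/2)·(-7) + (1/6)·8 = -13/6.

(-3/2, -13/6)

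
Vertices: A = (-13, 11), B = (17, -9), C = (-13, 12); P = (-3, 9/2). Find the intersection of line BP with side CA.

(-13, 45/4)

Barycentric coordinates of P with respect to ABC: (1/2, 1/3, 1/6).
On side CA the B-coordinate is zero; dropping P's B-weight 1/3 and renormalizing the remaining 1/6 : 1/2 gives weights 1/4, 3/4 on C, A.
Q = (1/4)·(-13, 12) + (3/4)·(-13, 11) = (-13, 45/4).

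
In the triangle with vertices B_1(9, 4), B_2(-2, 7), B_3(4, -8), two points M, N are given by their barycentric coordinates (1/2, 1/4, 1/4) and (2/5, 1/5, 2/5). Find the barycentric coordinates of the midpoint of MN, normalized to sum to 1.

(9/20, 9/40, 13/40)

Since both coordinate triples sum to 1, the midpoint's barycentrics are the componentwise average.
(1/2+2/5)/2 = 9/20; similarly 9/40 and 13/40.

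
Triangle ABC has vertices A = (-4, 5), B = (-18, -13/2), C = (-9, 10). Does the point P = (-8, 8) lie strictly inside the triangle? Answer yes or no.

yes

Barycentric coordinates of P: (23/85, 2/51, 176/255).
The three coordinates are positive, positive, positive; a point is interior exactly when all three are positive.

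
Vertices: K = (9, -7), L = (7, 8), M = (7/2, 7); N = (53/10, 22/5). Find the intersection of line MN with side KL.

Barycentric coordinates of N with respect to KLM: (1/5, 1/5, 3/5).
On side KL the M-coordinate is zero; dropping N's M-weight 3/5 and renormalizing the remaining 1/5 : 1/5 gives weights 1/2, 1/2 on K, L.
J = (1/2)·(9, -7) + (1/2)·(7, 8) = (8, 1/2).

(8, 1/2)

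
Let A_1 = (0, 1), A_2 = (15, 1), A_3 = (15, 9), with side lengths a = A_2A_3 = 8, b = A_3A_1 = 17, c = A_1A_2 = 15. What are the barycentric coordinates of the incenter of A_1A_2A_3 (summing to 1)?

(1/5, 17/40, 3/8)

The incenter has barycentric coordinates proportional to the opposite side lengths: (8 : 17 : 15).
Normalizing by 8+17+15 = 40 gives (1/5, 17/40, 3/8).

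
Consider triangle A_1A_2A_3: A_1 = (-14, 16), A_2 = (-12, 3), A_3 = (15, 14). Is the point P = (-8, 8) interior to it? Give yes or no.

Barycentric coordinates of P: (91/373, 220/373, 62/373).
The three coordinates are positive, positive, positive; a point is interior exactly when all three are positive.

yes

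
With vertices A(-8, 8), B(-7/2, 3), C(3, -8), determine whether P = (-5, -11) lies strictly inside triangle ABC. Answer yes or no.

Barycentric coordinates of P: (215/34, -161/17, 141/34).
The three coordinates are positive, negative, positive; a point is interior exactly when all three are positive.

no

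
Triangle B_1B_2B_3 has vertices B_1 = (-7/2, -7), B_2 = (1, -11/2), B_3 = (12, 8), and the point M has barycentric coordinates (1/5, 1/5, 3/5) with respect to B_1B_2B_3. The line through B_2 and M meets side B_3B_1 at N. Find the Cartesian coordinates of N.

(65/8, 17/4)

Line B_2M meets B_3B_1 where the B_2-coordinate vanishes; zeroing M's B_2-weight and renormalizing leaves B_3, B_1-weights 3/5 : 1/5 → (3/4, 1/4).
So N = (3/4)·B_3 + (1/4)·B_1 = (65/8, 17/4).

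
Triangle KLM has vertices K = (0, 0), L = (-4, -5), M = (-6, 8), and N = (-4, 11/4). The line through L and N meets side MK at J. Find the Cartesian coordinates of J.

(-4, 16/3)

Barycentric coordinates of N with respect to KLM: (1/4, 1/4, 1/2).
On side MK the L-coordinate is zero; dropping N's L-weight 1/4 and renormalizing the remaining 1/2 : 1/4 gives weights 2/3, 1/3 on M, K.
J = (2/3)·(-6, 8) + (1/3)·(0, 0) = (-4, 16/3).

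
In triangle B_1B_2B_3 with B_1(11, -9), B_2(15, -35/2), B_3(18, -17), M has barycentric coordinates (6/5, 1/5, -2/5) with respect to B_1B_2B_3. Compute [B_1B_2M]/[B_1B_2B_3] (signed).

-2/5

The signed ratio [B_1B_2M]/[B_1B_2B_3] equals the barycentric coordinate of M at vertex B_3, which is -2/5.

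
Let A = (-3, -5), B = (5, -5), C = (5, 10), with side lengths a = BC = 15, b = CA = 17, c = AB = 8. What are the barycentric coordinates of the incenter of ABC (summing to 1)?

The incenter has barycentric coordinates proportional to the opposite side lengths: (15 : 17 : 8).
Normalizing by 15+17+8 = 40 gives (3/8, 17/40, 1/5).

(3/8, 17/40, 1/5)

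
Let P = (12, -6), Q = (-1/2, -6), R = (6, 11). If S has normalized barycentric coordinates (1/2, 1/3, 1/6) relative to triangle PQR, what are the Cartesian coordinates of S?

(41/6, -19/6)

S = (1/2)·P + (1/3)·Q + (1/6)·R.
x-coordinate: (1/2)·12 + (1/3)·(-1/2) + (1/6)·6 = 41/6.
y-coordinate: (1/2)·(-6) + (1/3)·(-6) + (1/6)·11 = -19/6.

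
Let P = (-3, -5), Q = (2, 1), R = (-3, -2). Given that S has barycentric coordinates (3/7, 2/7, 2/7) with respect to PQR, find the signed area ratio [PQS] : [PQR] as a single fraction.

2/7

The signed ratio [PQS]/[PQR] equals the barycentric coordinate of S at vertex R, which is 2/7.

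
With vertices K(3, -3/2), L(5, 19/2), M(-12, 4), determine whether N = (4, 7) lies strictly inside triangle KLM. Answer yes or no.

yes

Barycentric coordinates of N: (37/176, 133/176, 3/88).
The three coordinates are positive, positive, positive; a point is interior exactly when all three are positive.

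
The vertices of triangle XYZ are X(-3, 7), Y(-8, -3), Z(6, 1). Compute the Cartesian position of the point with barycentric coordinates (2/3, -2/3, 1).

(28/3, 23/3)

W = (2/3)·X + (-2/3)·Y + 1·Z.
x-coordinate: (2/3)·(-3) + (-2/3)·(-8) + 1·6 = 28/3.
y-coordinate: (2/3)·7 + (-2/3)·(-3) + 1·1 = 23/3.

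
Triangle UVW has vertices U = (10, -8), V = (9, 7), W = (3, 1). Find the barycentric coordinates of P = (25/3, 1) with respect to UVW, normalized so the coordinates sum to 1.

(1/3, 1/2, 1/6)

Signed area of the reference triangle: [UVW] = ½·(10·(7−1) + 9·(1−(-8)) + 3·(-8−7)) = ½·(60 + 81 − 45) = 48.
[PVW] = ½·((25/3)·(7−1) + 9·(1−1) + 3·(1−7)) = ½·(50 + 0 − 18) = 16, so the U-coordinate is 16/48 = 1/3.
[UPW] = ½·(10·(1−1) + (25/3)·(1−(-8)) + 3·(-8−1)) = ½·(0 + 75 − 27) = 24, so the V-coordinate is 1/2.
[UVP] = ½·(10·(7−1) + 9·(1−(-8)) + (25/3)·(-8−7)) = ½·(60 + 81 − 125) = 8, so the W-coordinate is 1/6.
Check: 1/3 + 1/2 + 1/6 = 1.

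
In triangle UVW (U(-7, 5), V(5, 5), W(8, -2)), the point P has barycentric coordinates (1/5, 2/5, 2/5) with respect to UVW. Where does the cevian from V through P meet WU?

Line VP meets WU where the V-coordinate vanishes; zeroing P's V-weight and renormalizing leaves W, U-weights 2/5 : 1/5 → (2/3, 1/3).
So Q = (2/3)·W + (1/3)·U = (3, 1/3).

(3, 1/3)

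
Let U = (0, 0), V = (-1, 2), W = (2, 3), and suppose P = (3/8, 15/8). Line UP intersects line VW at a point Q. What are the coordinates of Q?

Barycentric coordinates of P with respect to UVW: (1/4, 3/8, 3/8).
On side VW the U-coordinate is zero; dropping P's U-weight 1/4 and renormalizing the remaining 3/8 : 3/8 gives weights 1/2, 1/2 on V, W.
Q = (1/2)·(-1, 2) + (1/2)·(2, 3) = (1/2, 5/2).

(1/2, 5/2)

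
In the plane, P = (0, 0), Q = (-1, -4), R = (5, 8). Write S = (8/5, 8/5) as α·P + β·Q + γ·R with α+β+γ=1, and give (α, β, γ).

(1/5, 2/5, 2/5)

Signed area of the reference triangle: [PQR] = ½·(0·(-4−8) + (-1)·(8−0) + 5·(0−(-4))) = ½·(0 − 8 + 20) = 6.
[SQR] = ½·((8/5)·(-4−8) + (-1)·(8−(8/5)) + 5·(8/5−(-4))) = ½·(-96/5 − 32/5 + 28) = 6/5, so the P-coordinate is (6/5)/6 = 1/5.
[PSR] = ½·(0·(8/5−8) + (8/5)·(8−0) + 5·(0−(8/5))) = ½·(0 + 64/5 − 8) = 12/5, so the Q-coordinate is 2/5.
[PQS] = ½·(0·(-4−(8/5)) + (-1)·(8/5−0) + (8/5)·(0−(-4))) = ½·(0 − 8/5 + 32/5) = 12/5, so the R-coordinate is 2/5.
Check: 1/5 + 2/5 + 2/5 = 1.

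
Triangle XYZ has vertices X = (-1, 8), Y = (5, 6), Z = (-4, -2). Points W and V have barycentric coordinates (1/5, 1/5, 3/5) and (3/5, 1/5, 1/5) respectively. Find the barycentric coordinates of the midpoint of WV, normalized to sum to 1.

Since both coordinate triples sum to 1, the midpoint's barycentrics are the componentwise average.
(1/5+3/5)/2 = 2/5; similarly 1/5 and 2/5.

(2/5, 1/5, 2/5)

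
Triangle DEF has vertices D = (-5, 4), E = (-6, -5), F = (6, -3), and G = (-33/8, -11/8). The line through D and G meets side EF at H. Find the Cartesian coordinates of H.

(-18/5, -23/5)

Barycentric coordinates of G with respect to DEF: (3/8, 1/2, 1/8).
On side EF the D-coordinate is zero; dropping G's D-weight 3/8 and renormalizing the remaining 1/2 : 1/8 gives weights 4/5, 1/5 on E, F.
H = (4/5)·(-6, -5) + (1/5)·(6, -3) = (-18/5, -23/5).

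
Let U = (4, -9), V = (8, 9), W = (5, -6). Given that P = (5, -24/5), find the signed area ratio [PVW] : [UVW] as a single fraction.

3/5

[UVW] = ½·(4·(9−(-6)) + 8·(-6−(-9)) + 5·(-9−9)) = ½·(60 + 24 − 90) = -3.
[PVW] = ½·(5·(9−(-6)) + 8·(-6−(-24/5)) + 5·(-24/5−9)) = ½·(75 − 48/5 − 69) = -9/5, so the ratio is (-9/5)/(-3) = 3/5.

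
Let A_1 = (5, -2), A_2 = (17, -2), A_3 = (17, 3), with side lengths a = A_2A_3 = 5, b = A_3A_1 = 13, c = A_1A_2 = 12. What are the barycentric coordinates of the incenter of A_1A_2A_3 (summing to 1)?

(1/6, 13/30, 2/5)

The incenter has barycentric coordinates proportional to the opposite side lengths: (5 : 13 : 12).
Normalizing by 5+13+12 = 30 gives (1/6, 13/30, 2/5).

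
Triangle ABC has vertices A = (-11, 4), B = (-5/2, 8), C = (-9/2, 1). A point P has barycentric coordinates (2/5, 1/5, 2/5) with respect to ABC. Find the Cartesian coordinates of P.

P = (2/5)·A + (1/5)·B + (2/5)·C.
x-coordinate: (2/5)·(-11) + (1/5)·(-5/2) + (2/5)·(-9/2) = -67/10.
y-coordinate: (2/5)·4 + (1/5)·8 + (2/5)·1 = 18/5.

(-67/10, 18/5)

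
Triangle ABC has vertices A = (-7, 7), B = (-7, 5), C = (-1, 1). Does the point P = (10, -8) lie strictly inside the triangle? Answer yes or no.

no

Barycentric coordinates of P: (-5/6, -1, 17/6).
The three coordinates are negative, negative, positive; a point is interior exactly when all three are positive.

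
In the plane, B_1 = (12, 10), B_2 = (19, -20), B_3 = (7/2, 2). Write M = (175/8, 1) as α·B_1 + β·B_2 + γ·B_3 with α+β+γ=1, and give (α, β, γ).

(5/4, 1/2, -3/4)

Signed area of the reference triangle: [B_1B_2B_3] = ½·(12·(-20−2) + 19·(2−10) + (7/2)·(10−(-20))) = ½·(-264 − 152 + 105) = -311/2.
[MB_2B_3] = ½·((175/8)·(-20−2) + 19·(2−1) + (7/2)·(1−(-20))) = ½·(-1925/4 + 19 + 147/2) = -1555/8, so the B_1-coordinate is (-1555/8)/(-311/2) = 5/4.
[B_1MB_3] = ½·(12·(1−2) + (175/8)·(2−10) + (7/2)·(10−1)) = ½·(-12 − 175 + 63/2) = -311/4, so the B_2-coordinate is 1/2.
[B_1B_2M] = ½·(12·(-20−1) + 19·(1−10) + (175/8)·(10−(-20))) = ½·(-252 − 171 + 2625/4) = 933/8, so the B_3-coordinate is -3/4.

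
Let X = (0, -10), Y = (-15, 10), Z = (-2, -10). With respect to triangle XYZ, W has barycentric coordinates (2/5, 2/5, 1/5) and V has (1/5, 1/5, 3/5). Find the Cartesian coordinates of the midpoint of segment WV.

(-53/10, -4)

Barycentric coordinates of the midpoint are the average: (3/10, 3/10, 2/5).
Converting: (3/10)·X + (3/10)·Y + (2/5)·Z = (-53/10, -4).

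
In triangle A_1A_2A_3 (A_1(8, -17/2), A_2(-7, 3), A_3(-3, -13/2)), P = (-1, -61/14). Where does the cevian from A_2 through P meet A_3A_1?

(7/5, -73/10)

Barycentric coordinates of P with respect to A_1A_2A_3: (2/7, 2/7, 3/7).
On side A_3A_1 the A_2-coordinate is zero; dropping P's A_2-weight 2/7 and renormalizing the remaining 3/7 : 2/7 gives weights 3/5, 2/5 on A_3, A_1.
Q = (3/5)·(-3, -13/2) + (2/5)·(8, -17/2) = (7/5, -73/10).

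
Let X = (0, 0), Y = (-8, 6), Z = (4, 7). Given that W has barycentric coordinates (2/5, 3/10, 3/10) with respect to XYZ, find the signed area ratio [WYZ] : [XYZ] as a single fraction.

The signed ratio [WYZ]/[XYZ] equals the barycentric coordinate of W at vertex X, which is 2/5.

2/5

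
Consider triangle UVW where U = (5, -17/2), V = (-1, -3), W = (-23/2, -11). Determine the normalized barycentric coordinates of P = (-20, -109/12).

(-5/6, 1/2, 4/3)

Signed area of the reference triangle: [UVW] = ½·(5·(-3−(-11)) + (-1)·(-11−(-17/2)) + (-23/2)·(-17/2−(-3))) = ½·(40 + 5/2 + 253/4) = 423/8.
[PVW] = ½·((-20)·(-3−(-11)) + (-1)·(-11−(-109/12)) + (-23/2)·(-109/12−(-3))) = ½·(-160 + 23/12 + 1679/24) = -705/16, so the U-coordinate is (-705/16)/(423/8) = -5/6.
[UPW] = ½·(5·(-109/12−(-11)) + (-20)·(-11−(-17/2)) + (-23/2)·(-17/2−(-109/12))) = ½·(115/12 + 50 − 161/24) = 423/16, so the V-coordinate is 1/2.
[UVP] = ½·(5·(-3−(-109/12)) + (-1)·(-109/12−(-17/2)) + (-20)·(-17/2−(-3))) = ½·(365/12 + 7/12 + 110) = 141/2, so the W-coordinate is 4/3.
Check: -5/6 + 1/2 + 4/3 = 1.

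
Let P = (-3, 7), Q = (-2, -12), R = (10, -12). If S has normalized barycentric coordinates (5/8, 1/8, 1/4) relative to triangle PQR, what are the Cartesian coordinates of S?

S = (5/8)·P + (1/8)·Q + (1/4)·R.
x-coordinate: (5/8)·(-3) + (1/8)·(-2) + (1/4)·10 = 3/8.
y-coordinate: (5/8)·7 + (1/8)·(-12) + (1/4)·(-12) = -1/8.

(3/8, -1/8)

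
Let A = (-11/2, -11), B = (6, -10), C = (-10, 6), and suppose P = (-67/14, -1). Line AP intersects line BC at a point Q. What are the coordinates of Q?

Barycentric coordinates of P with respect to ABC: (1/7, 2/7, 4/7).
On side BC the A-coordinate is zero; dropping P's A-weight 1/7 and renormalizing the remaining 2/7 : 4/7 gives weights 1/3, 2/3 on B, C.
Q = (1/3)·(6, -10) + (2/3)·(-10, 6) = (-14/3, 2/3).

(-14/3, 2/3)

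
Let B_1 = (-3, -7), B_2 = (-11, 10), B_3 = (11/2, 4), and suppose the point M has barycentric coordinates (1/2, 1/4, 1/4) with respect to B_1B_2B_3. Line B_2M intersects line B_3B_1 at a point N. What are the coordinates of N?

(-1/6, -10/3)

Line B_2M meets B_3B_1 where the B_2-coordinate vanishes; zeroing M's B_2-weight and renormalizing leaves B_3, B_1-weights 1/4 : 1/2 → (1/3, 2/3).
So N = (1/3)·B_3 + (2/3)·B_1 = (-1/6, -10/3).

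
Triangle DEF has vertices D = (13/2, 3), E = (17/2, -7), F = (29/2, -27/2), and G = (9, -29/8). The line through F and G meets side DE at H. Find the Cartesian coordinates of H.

(43/6, -1/3)

Barycentric coordinates of G with respect to DEF: (1/2, 1/4, 1/4).
On side DE the F-coordinate is zero; dropping G's F-weight 1/4 and renormalizing the remaining 1/2 : 1/4 gives weights 2/3, 1/3 on D, E.
H = (2/3)·(13/2, 3) + (1/3)·(17/2, -7) = (43/6, -1/3).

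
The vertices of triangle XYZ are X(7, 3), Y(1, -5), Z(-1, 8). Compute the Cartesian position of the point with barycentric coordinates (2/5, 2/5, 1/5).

(3, 4/5)

W = (2/5)·X + (2/5)·Y + (1/5)·Z.
x-coordinate: (2/5)·7 + (2/5)·1 + (1/5)·(-1) = 3.
y-coordinate: (2/5)·3 + (2/5)·(-5) + (1/5)·8 = 4/5.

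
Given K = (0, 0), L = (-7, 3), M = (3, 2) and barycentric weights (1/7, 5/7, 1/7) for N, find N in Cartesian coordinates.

N = (1/7)·K + (5/7)·L + (1/7)·M.
x-coordinate: (1/7)·0 + (5/7)·(-7) + (1/7)·3 = -32/7.
y-coordinate: (1/7)·0 + (5/7)·3 + (1/7)·2 = 17/7.

(-32/7, 17/7)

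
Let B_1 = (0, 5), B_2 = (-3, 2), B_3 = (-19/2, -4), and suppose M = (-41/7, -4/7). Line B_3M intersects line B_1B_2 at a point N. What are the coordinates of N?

(-1, 4)

Barycentric coordinates of M with respect to B_1B_2B_3: (2/7, 1/7, 4/7).
On side B_1B_2 the B_3-coordinate is zero; dropping M's B_3-weight 4/7 and renormalizing the remaining 2/7 : 1/7 gives weights 2/3, 1/3 on B_1, B_2.
N = (2/3)·(0, 5) + (1/3)·(-3, 2) = (-1, 4).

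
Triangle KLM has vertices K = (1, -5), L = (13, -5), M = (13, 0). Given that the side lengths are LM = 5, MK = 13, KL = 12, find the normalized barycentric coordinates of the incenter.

(1/6, 13/30, 2/5)

The incenter has barycentric coordinates proportional to the opposite side lengths: (5 : 13 : 12).
Normalizing by 5+13+12 = 30 gives (1/6, 13/30, 2/5).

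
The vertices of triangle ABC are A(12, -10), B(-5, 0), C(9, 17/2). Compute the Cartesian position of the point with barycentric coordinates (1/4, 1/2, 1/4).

P = (1/4)·A + (1/2)·B + (1/4)·C.
x-coordinate: (1/4)·12 + (1/2)·(-5) + (1/4)·9 = 11/4.
y-coordinate: (1/4)·(-10) + (1/2)·0 + (1/4)·(17/2) = -3/8.

(11/4, -3/8)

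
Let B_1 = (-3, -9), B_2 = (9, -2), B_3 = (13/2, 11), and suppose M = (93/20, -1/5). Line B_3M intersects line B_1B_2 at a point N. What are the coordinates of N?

Barycentric coordinates of M with respect to B_1B_2B_3: (3/10, 2/5, 3/10).
On side B_1B_2 the B_3-coordinate is zero; dropping M's B_3-weight 3/10 and renormalizing the remaining 3/10 : 2/5 gives weights 3/7, 4/7 on B_1, B_2.
N = (3/7)·(-3, -9) + (4/7)·(9, -2) = (27/7, -5).

(27/7, -5)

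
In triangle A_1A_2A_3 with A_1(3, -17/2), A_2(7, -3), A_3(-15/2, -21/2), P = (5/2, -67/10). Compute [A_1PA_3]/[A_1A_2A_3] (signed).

2/5

[A_1A_2A_3] = ½·(3·(-3−(-21/2)) + 7·(-21/2−(-17/2)) + (-15/2)·(-17/2−(-3))) = ½·(45/2 − 14 + 165/4) = 199/8.
[A_1PA_3] = ½·(3·(-67/10−(-21/2)) + (5/2)·(-21/2−(-17/2)) + (-15/2)·(-17/2−(-67/10))) = ½·(57/5 − 5 + 27/2) = 199/20, so the ratio is (199/20)/(199/8) = 2/5.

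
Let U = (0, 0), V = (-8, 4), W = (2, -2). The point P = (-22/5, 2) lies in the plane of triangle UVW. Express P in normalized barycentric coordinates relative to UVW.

(1/5, 3/5, 1/5)

Signed area of the reference triangle: [UVW] = ½·(0·(4−(-2)) + (-8)·(-2−0) + 2·(0−4)) = ½·(0 + 16 − 8) = 4.
[PVW] = ½·((-22/5)·(4−(-2)) + (-8)·(-2−2) + 2·(2−4)) = ½·(-132/5 + 32 − 4) = 4/5, so the U-coordinate is (4/5)/4 = 1/5.
[UPW] = ½·(0·(2−(-2)) + (-22/5)·(-2−0) + 2·(0−2)) = ½·(0 + 44/5 − 4) = 12/5, so the V-coordinate is 3/5.
[UVP] = ½·(0·(4−2) + (-8)·(2−0) + (-22/5)·(0−4)) = ½·(0 − 16 + 88/5) = 4/5, so the W-coordinate is 1/5.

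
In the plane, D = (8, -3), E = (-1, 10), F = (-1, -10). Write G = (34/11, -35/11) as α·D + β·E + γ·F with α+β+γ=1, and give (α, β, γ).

(5/11, 2/11, 4/11)

Signed area of the reference triangle: [DEF] = ½·(8·(10−(-10)) + (-1)·(-10−(-3)) + (-1)·(-3−10)) = ½·(160 + 7 + 13) = 90.
[GEF] = ½·((34/11)·(10−(-10)) + (-1)·(-10−(-35/11)) + (-1)·(-35/11−10)) = ½·(680/11 + 75/11 + 145/11) = 450/11, so the D-coordinate is (450/11)/90 = 5/11.
[DGF] = ½·(8·(-35/11−(-10)) + (34/11)·(-10−(-3)) + (-1)·(-3−(-35/11))) = ½·(600/11 − 238/11 − 2/11) = 180/11, so the E-coordinate is 2/11.
[DEG] = ½·(8·(10−(-35/11)) + (-1)·(-35/11−(-3)) + (34/11)·(-3−10)) = ½·(1160/11 + 2/11 − 442/11) = 360/11, so the F-coordinate is 4/11.
Check: 5/11 + 2/11 + 4/11 = 1.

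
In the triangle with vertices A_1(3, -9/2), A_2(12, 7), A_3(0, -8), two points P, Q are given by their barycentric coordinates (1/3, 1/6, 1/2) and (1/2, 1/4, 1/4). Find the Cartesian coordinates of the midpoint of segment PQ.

(15/4, -41/12)

Barycentric coordinates of the midpoint are the average: (5/12, 5/24, 3/8).
Converting: (5/12)·A_1 + (5/24)·A_2 + (3/8)·A_3 = (15/4, -41/12).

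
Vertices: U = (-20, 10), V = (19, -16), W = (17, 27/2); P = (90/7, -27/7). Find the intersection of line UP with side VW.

(55/3, -37/6)

Barycentric coordinates of P with respect to UVW: (1/7, 4/7, 2/7).
On side VW the U-coordinate is zero; dropping P's U-weight 1/7 and renormalizing the remaining 4/7 : 2/7 gives weights 2/3, 1/3 on V, W.
Q = (2/3)·(19, -16) + (1/3)·(17, 27/2) = (55/3, -37/6).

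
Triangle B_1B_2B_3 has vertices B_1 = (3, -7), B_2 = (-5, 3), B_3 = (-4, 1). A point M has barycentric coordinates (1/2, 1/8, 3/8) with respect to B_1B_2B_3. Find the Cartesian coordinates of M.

M = (1/2)·B_1 + (1/8)·B_2 + (3/8)·B_3.
x-coordinate: (1/2)·3 + (1/8)·(-5) + (3/8)·(-4) = -5/8.
y-coordinate: (1/2)·(-7) + (1/8)·3 + (3/8)·1 = -11/4.

(-5/8, -11/4)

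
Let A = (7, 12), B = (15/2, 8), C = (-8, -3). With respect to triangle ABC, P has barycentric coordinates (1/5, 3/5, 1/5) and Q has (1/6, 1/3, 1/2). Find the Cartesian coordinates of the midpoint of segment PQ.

(119/60, 293/60)

Barycentric coordinates of the midpoint are the average: (11/60, 7/15, 7/20).
Converting: (11/60)·A + (7/15)·B + (7/20)·C = (119/60, 293/60).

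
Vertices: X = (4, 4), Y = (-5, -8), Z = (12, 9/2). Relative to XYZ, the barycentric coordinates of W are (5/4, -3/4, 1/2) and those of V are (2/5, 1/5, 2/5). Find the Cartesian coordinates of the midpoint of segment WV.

Barycentric coordinates of the midpoint are the average: (33/40, -11/40, 9/20).
Converting: (33/40)·X + (-11/40)·Y + (9/20)·Z = (403/40, 301/40).

(403/40, 301/40)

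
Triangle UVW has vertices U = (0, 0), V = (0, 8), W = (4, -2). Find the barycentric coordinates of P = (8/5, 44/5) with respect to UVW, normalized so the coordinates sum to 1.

Signed area of the reference triangle: [UVW] = ½·(0·(8−(-2)) + 0·(-2−0) + 4·(0−8)) = ½·(0 + 0 − 32) = -16.
[PVW] = ½·((8/5)·(8−(-2)) + 0·(-2−(44/5)) + 4·(44/5−8)) = ½·(16 + 0 + 16/5) = 48/5, so the U-coordinate is (48/5)/(-16) = -3/5.
[UPW] = ½·(0·(44/5−(-2)) + (8/5)·(-2−0) + 4·(0−(44/5))) = ½·(0 − 16/5 − 176/5) = -96/5, so the V-coordinate is 6/5.
[UVP] = ½·(0·(8−(44/5)) + 0·(44/5−0) + (8/5)·(0−8)) = ½·(0 + 0 − 64/5) = -32/5, so the W-coordinate is 2/5.

(-3/5, 6/5, 2/5)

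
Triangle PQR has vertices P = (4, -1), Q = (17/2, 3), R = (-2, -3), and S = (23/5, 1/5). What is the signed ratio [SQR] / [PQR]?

[PQR] = ½·(4·(3−(-3)) + (17/2)·(-3−(-1)) + (-2)·(-1−3)) = ½·(24 − 17 + 8) = 15/2.
[SQR] = ½·((23/5)·(3−(-3)) + (17/2)·(-3−(1/5)) + (-2)·(1/5−3)) = ½·(138/5 − 136/5 + 28/5) = 3, so the ratio is 3/(15/2) = 2/5.

2/5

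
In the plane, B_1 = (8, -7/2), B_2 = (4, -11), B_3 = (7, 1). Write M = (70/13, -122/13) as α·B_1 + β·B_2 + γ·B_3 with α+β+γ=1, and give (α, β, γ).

Signed area of the reference triangle: [B_1B_2B_3] = ½·(8·(-11−1) + 4·(1−(-7/2)) + 7·(-7/2−(-11))) = ½·(-96 + 18 + 105/2) = -51/4.
[MB_2B_3] = ½·((70/13)·(-11−1) + 4·(1−(-122/13)) + 7·(-122/13−(-11))) = ½·(-840/13 + 540/13 + 147/13) = -153/26, so the B_1-coordinate is (-153/26)/(-51/4) = 6/13.
[B_1MB_3] = ½·(8·(-122/13−1) + (70/13)·(1−(-7/2)) + 7·(-7/2−(-122/13))) = ½·(-1080/13 + 315/13 + 1071/26) = -459/52, so the B_2-coordinate is 9/13.
[B_1B_2M] = ½·(8·(-11−(-122/13)) + 4·(-122/13−(-7/2)) + (70/13)·(-7/2−(-11))) = ½·(-168/13 − 306/13 + 525/13) = 51/26, so the B_3-coordinate is -2/13.

(6/13, 9/13, -2/13)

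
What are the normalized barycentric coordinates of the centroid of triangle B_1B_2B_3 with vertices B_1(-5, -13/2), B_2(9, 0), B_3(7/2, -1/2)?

(1/3, 1/3, 1/3)

The centroid is the average of the vertices, so each weight is 1/3.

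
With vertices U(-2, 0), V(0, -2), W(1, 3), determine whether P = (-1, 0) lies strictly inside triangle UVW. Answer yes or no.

Barycentric coordinates of P: (7/12, 1/4, 1/6).
The three coordinates are positive, positive, positive; a point is interior exactly when all three are positive.

yes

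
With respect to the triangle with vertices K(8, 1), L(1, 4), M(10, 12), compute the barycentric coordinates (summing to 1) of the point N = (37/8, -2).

(1, 3/8, -3/8)

Signed area of the reference triangle: [KLM] = ½·(8·(4−12) + 1·(12−1) + 10·(1−4)) = ½·(-64 + 11 − 30) = -83/2.
[NLM] = ½·((37/8)·(4−12) + 1·(12−(-2)) + 10·(-2−4)) = ½·(-37 + 14 − 60) = -83/2, so the K-coordinate is (-83/2)/(-83/2) = 1.
[KNM] = ½·(8·(-2−12) + (37/8)·(12−1) + 10·(1−(-2))) = ½·(-112 + 407/8 + 30) = -249/16, so the L-coordinate is 3/8.
[KLN] = ½·(8·(4−(-2)) + 1·(-2−1) + (37/8)·(1−4)) = ½·(48 − 3 − 111/8) = 249/16, so the M-coordinate is -3/8.
Check: 1 + 3/8 − 3/8 = 1.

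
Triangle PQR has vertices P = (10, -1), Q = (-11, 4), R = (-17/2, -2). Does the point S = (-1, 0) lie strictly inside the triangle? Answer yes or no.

yes

Barycentric coordinates of S: (100/227, 59/227, 68/227).
The three coordinates are positive, positive, positive; a point is interior exactly when all three are positive.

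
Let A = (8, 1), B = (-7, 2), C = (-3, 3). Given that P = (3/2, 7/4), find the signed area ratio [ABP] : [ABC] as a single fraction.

1/4

[ABC] = ½·(8·(2−3) + (-7)·(3−1) + (-3)·(1−2)) = ½·(-8 − 14 + 3) = -19/2.
[ABP] = ½·(8·(2−(7/4)) + (-7)·(7/4−1) + (3/2)·(1−2)) = ½·(2 − 21/4 − 3/2) = -19/8, so the ratio is (-19/8)/(-19/2) = 1/4.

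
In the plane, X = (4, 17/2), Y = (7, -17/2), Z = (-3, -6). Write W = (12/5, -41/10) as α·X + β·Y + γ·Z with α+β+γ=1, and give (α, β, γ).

(1/5, 2/5, 2/5)

Signed area of the reference triangle: [XYZ] = ½·(4·(-17/2−(-6)) + 7·(-6−(17/2)) + (-3)·(17/2−(-17/2))) = ½·(-10 − 203/2 − 51) = -325/4.
[WYZ] = ½·((12/5)·(-17/2−(-6)) + 7·(-6−(-41/10)) + (-3)·(-41/10−(-17/2))) = ½·(-6 − 133/10 − 66/5) = -65/4, so the X-coordinate is (-65/4)/(-325/4) = 1/5.
[XWZ] = ½·(4·(-41/10−(-6)) + (12/5)·(-6−(17/2)) + (-3)·(17/2−(-41/10))) = ½·(38/5 − 174/5 − 189/5) = -65/2, so the Y-coordinate is 2/5.
[XYW] = ½·(4·(-17/2−(-41/10)) + 7·(-41/10−(17/2)) + (12/5)·(17/2−(-17/2))) = ½·(-88/5 − 441/5 + 204/5) = -65/2, so the Z-coordinate is 2/5.
Check: 1/5 + 2/5 + 2/5 = 1.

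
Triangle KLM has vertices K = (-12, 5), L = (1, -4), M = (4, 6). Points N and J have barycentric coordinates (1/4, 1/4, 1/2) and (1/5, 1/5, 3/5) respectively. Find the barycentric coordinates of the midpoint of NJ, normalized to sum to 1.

Since both coordinate triples sum to 1, the midpoint's barycentrics are the componentwise average.
(1/4+1/5)/2 = 9/40; similarly 9/40 and 11/20.

(9/40, 9/40, 11/20)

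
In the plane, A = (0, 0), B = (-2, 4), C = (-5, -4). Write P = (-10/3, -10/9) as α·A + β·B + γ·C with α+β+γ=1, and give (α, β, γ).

Signed area of the reference triangle: [ABC] = ½·(0·(4−(-4)) + (-2)·(-4−0) + (-5)·(0−4)) = ½·(0 + 8 + 20) = 14.
[PBC] = ½·((-10/3)·(4−(-4)) + (-2)·(-4−(-10/9)) + (-5)·(-10/9−4)) = ½·(-80/3 + 52/9 + 230/9) = 7/3, so the A-coordinate is (7/3)/14 = 1/6.
[APC] = ½·(0·(-10/9−(-4)) + (-10/3)·(-4−0) + (-5)·(0−(-10/9))) = ½·(0 + 40/3 − 50/9) = 35/9, so the B-coordinate is 5/18.
[ABP] = ½·(0·(4−(-10/9)) + (-2)·(-10/9−0) + (-10/3)·(0−4)) = ½·(0 + 20/9 + 40/3) = 70/9, so the C-coordinate is 5/9.
Check: 1/6 + 5/18 + 5/9 = 1.

(1/6, 5/18, 5/9)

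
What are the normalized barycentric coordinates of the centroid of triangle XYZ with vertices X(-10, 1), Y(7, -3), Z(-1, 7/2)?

(1/3, 1/3, 1/3)

The centroid is the average of the vertices, so each weight is 1/3.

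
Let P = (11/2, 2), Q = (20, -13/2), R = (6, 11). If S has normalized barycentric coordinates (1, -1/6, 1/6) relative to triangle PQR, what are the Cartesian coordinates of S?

(19/6, 59/12)

S = 1·P + (-1/6)·Q + (1/6)·R.
x-coordinate: 1·(11/2) + (-1/6)·20 + (1/6)·6 = 19/6.
y-coordinate: 1·2 + (-1/6)·(-13/2) + (1/6)·11 = 59/12.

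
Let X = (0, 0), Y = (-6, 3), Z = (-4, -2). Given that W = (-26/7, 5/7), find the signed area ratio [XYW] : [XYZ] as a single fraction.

2/7

[XYZ] = ½·(0·(3−(-2)) + (-6)·(-2−0) + (-4)·(0−3)) = ½·(0 + 12 + 12) = 12.
[XYW] = ½·(0·(3−(5/7)) + (-6)·(5/7−0) + (-26/7)·(0−3)) = ½·(0 − 30/7 + 78/7) = 24/7, so the ratio is (24/7)/12 = 2/7.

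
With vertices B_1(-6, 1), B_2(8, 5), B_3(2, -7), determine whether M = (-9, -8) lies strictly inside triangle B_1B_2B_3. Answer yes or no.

Barycentric coordinates of M: (7/8, -2/3, 19/24).
The three coordinates are positive, negative, positive; a point is interior exactly when all three are positive.

no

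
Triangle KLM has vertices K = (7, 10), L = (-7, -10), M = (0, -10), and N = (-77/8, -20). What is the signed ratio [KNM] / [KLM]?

7/8

[KLM] = ½·(7·(-10−(-10)) + (-7)·(-10−10) + 0·(10−(-10))) = ½·(0 + 140 + 0) = 70.
[KNM] = ½·(7·(-20−(-10)) + (-77/8)·(-10−10) + 0·(10−(-20))) = ½·(-70 + 385/2 + 0) = 245/4, so the ratio is (245/4)/70 = 7/8.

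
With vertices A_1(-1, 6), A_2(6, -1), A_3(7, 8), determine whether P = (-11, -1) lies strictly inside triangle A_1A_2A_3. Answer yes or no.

Barycentric coordinates of P: (153/70, 18/35, -17/10).
The three coordinates are positive, positive, negative; a point is interior exactly when all three are positive.

no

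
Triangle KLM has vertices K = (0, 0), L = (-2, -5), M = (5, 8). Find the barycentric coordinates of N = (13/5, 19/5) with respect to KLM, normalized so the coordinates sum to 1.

(1/5, 1/5, 3/5)

Signed area of the reference triangle: [KLM] = ½·(0·(-5−8) + (-2)·(8−0) + 5·(0−(-5))) = ½·(0 − 16 + 25) = 9/2.
[NLM] = ½·((13/5)·(-5−8) + (-2)·(8−(19/5)) + 5·(19/5−(-5))) = ½·(-169/5 − 42/5 + 44) = 9/10, so the K-coordinate is (9/10)/(9/2) = 1/5.
[KNM] = ½·(0·(19/5−8) + (13/5)·(8−0) + 5·(0−(19/5))) = ½·(0 + 104/5 − 19) = 9/10, so the L-coordinate is 1/5.
[KLN] = ½·(0·(-5−(19/5)) + (-2)·(19/5−0) + (13/5)·(0−(-5))) = ½·(0 − 38/5 + 13) = 27/10, so the M-coordinate is 3/5.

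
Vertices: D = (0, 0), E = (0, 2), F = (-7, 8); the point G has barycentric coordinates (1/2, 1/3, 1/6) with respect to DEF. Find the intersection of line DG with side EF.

Line DG meets EF where the D-coordinate vanishes; zeroing G's D-weight and renormalizing leaves E, F-weights 1/3 : 1/6 → (2/3, 1/3).
So H = (2/3)·E + (1/3)·F = (-7/3, 4).

(-7/3, 4)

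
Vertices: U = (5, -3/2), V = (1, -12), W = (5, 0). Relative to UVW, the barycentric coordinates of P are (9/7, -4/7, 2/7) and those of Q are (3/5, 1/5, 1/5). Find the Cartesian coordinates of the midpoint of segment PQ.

Barycentric coordinates of the midpoint are the average: (33/35, -13/70, 17/70).
Converting: (33/35)·U + (-13/70)·V + (17/70)·W = (201/35, 57/70).

(201/35, 57/70)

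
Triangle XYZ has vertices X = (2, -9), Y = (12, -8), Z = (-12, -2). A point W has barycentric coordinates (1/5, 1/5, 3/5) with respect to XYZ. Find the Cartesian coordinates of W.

(-22/5, -23/5)

W = (1/5)·X + (1/5)·Y + (3/5)·Z.
x-coordinate: (1/5)·2 + (1/5)·12 + (3/5)·(-12) = -22/5.
y-coordinate: (1/5)·(-9) + (1/5)·(-8) + (3/5)·(-2) = -23/5.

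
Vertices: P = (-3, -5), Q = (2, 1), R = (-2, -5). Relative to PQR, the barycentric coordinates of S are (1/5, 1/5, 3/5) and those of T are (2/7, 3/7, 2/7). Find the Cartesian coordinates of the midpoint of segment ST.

Barycentric coordinates of the midpoint are the average: (17/70, 11/35, 31/70).
Converting: (17/70)·P + (11/35)·Q + (31/70)·R = (-69/70, -109/35).

(-69/70, -109/35)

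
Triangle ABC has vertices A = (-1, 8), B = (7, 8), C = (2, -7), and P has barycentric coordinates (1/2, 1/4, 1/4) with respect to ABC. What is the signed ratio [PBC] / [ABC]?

1/2

The signed ratio [PBC]/[ABC] equals the barycentric coordinate of P at vertex A, which is 1/2.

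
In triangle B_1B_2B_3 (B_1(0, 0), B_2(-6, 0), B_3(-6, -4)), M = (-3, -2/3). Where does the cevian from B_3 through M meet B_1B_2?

Barycentric coordinates of M with respect to B_1B_2B_3: (1/2, 1/3, 1/6).
On side B_1B_2 the B_3-coordinate is zero; dropping M's B_3-weight 1/6 and renormalizing the remaining 1/2 : 1/3 gives weights 3/5, 2/5 on B_1, B_2.
N = (3/5)·(0, 0) + (2/5)·(-6, 0) = (-12/5, 0).

(-12/5, 0)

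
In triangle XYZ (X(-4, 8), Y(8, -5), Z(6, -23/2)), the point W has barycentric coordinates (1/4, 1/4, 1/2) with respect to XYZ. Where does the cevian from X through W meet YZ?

Line XW meets YZ where the X-coordinate vanishes; zeroing W's X-weight and renormalizing leaves Y, Z-weights 1/4 : 1/2 → (1/3, 2/3).
So V = (1/3)·Y + (2/3)·Z = (20/3, -28/3).

(20/3, -28/3)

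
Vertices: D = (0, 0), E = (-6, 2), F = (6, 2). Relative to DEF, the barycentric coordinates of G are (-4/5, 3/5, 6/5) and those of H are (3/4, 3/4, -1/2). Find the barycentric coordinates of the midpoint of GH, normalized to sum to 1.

(-1/40, 27/40, 7/20)

Since both coordinate triples sum to 1, the midpoint's barycentrics are the componentwise average.
(-4/5+3/4)/2 = -1/40; similarly 27/40 and 7/20.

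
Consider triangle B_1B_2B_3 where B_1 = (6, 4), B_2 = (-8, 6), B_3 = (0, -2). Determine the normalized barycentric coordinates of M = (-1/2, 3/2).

Signed area of the reference triangle: [B_1B_2B_3] = ½·(6·(6−(-2)) + (-8)·(-2−4) + 0·(4−6)) = ½·(48 + 48 + 0) = 48.
[MB_2B_3] = ½·((-1/2)·(6−(-2)) + (-8)·(-2−(3/2)) + 0·(3/2−6)) = ½·(-4 + 28 + 0) = 12, so the B_1-coordinate is 12/48 = 1/4.
[B_1MB_3] = ½·(6·(3/2−(-2)) + (-1/2)·(-2−4) + 0·(4−(3/2))) = ½·(21 + 3 + 0) = 12, so the B_2-coordinate is 1/4.
[B_1B_2M] = ½·(6·(6−(3/2)) + (-8)·(3/2−4) + (-1/2)·(4−6)) = ½·(27 + 20 + 1) = 24, so the B_3-coordinate is 1/2.
Check: 1/4 + 1/4 + 1/2 = 1.

(1/4, 1/4, 1/2)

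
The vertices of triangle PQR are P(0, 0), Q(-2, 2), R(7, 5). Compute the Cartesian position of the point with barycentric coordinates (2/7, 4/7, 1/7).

S = (2/7)·P + (4/7)·Q + (1/7)·R.
x-coordinate: (2/7)·0 + (4/7)·(-2) + (1/7)·7 = -1/7.
y-coordinate: (2/7)·0 + (4/7)·2 + (1/7)·5 = 13/7.

(-1/7, 13/7)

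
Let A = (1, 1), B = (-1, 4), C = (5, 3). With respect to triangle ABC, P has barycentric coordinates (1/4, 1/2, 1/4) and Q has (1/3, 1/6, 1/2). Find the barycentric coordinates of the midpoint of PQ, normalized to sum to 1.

(7/24, 1/3, 3/8)

Since both coordinate triples sum to 1, the midpoint's barycentrics are the componentwise average.
(1/4+1/3)/2 = 7/24; similarly 1/3 and 3/8.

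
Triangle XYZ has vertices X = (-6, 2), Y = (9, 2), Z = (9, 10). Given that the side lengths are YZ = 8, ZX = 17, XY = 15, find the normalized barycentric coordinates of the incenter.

The incenter has barycentric coordinates proportional to the opposite side lengths: (8 : 17 : 15).
Normalizing by 8+17+15 = 40 gives (1/5, 17/40, 3/8).

(1/5, 17/40, 3/8)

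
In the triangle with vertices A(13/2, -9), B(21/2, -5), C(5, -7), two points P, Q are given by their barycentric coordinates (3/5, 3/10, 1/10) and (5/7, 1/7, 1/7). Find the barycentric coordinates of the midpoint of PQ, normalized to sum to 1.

(23/35, 31/140, 17/140)

Since both coordinate triples sum to 1, the midpoint's barycentrics are the componentwise average.
(3/5+5/7)/2 = 23/35; similarly 31/140 and 17/140.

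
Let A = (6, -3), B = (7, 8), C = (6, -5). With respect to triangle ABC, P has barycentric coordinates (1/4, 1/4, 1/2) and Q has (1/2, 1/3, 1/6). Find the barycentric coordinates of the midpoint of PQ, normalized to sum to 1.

Since both coordinate triples sum to 1, the midpoint's barycentrics are the componentwise average.
(1/4+1/2)/2 = 3/8; similarly 7/24 and 1/3.

(3/8, 7/24, 1/3)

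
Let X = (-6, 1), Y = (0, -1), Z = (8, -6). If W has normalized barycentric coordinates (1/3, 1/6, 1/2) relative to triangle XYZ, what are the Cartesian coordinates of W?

(2, -17/6)

W = (1/3)·X + (1/6)·Y + (1/2)·Z.
x-coordinate: (1/3)·(-6) + (1/6)·0 + (1/2)·8 = 2.
y-coordinate: (1/3)·1 + (1/6)·(-1) + (1/2)·(-6) = -17/6.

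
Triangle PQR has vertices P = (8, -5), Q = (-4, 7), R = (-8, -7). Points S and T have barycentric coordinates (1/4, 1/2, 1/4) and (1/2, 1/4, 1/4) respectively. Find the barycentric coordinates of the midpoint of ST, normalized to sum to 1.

(3/8, 3/8, 1/4)

Since both coordinate triples sum to 1, the midpoint's barycentrics are the componentwise average.
(1/4+1/2)/2 = 3/8; similarly 3/8 and 1/4.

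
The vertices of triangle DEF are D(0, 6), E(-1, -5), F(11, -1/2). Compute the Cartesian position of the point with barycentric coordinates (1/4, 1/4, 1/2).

(21/4, 0)

G = (1/4)·D + (1/4)·E + (1/2)·F.
x-coordinate: (1/4)·0 + (1/4)·(-1) + (1/2)·11 = 21/4.
y-coordinate: (1/4)·6 + (1/4)·(-5) + (1/2)·(-1/2) = 0.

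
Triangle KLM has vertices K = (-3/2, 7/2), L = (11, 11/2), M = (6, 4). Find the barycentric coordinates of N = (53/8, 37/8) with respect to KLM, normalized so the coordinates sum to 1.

(1/4, 1/2, 1/4)

Signed area of the reference triangle: [KLM] = ½·((-3/2)·(11/2−4) + 11·(4−(7/2)) + 6·(7/2−(11/2))) = ½·(-9/4 + 11/2 − 12) = -35/8.
[NLM] = ½·((53/8)·(11/2−4) + 11·(4−(37/8)) + 6·(37/8−(11/2))) = ½·(159/16 − 55/8 − 21/4) = -35/32, so the K-coordinate is (-35/32)/(-35/8) = 1/4.
[KNM] = ½·((-3/2)·(37/8−4) + (53/8)·(4−(7/2)) + 6·(7/2−(37/8))) = ½·(-15/16 + 53/16 − 27/4) = -35/16, so the L-coordinate is 1/2.
[KLN] = ½·((-3/2)·(11/2−(37/8)) + 11·(37/8−(7/2)) + (53/8)·(7/2−(11/2))) = ½·(-21/16 + 99/8 − 53/4) = -35/32, so the M-coordinate is 1/4.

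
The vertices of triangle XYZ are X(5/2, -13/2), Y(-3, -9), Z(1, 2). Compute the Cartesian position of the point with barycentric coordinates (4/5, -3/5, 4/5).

W = (4/5)·X + (-3/5)·Y + (4/5)·Z.
x-coordinate: (4/5)·(5/2) + (-3/5)·(-3) + (4/5)·1 = 23/5.
y-coordinate: (4/5)·(-13/2) + (-3/5)·(-9) + (4/5)·2 = 9/5.

(23/5, 9/5)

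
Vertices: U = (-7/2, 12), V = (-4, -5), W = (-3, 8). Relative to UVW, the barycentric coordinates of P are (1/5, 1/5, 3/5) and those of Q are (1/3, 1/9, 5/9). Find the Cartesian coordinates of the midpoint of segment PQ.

Barycentric coordinates of the midpoint are the average: (4/15, 7/45, 26/45).
Converting: (4/15)·U + (7/45)·V + (26/45)·W = (-148/45, 317/45).

(-148/45, 317/45)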